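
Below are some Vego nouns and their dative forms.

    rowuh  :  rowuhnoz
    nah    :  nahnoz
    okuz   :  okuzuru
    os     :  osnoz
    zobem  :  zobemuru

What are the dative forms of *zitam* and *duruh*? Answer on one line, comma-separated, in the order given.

zitamuru, duruhnoz

The suffix is conditioned by the final consonant: -noz when the stem ends in a voiceless consonant (*rowuh*, *nah*, *os*); -uru when the stem ends in a voiced consonant (*okuz*, *zobem*).
*zitam*: final consonant = /m/, voiced → -uru → *zitamuru*.
The final consonant of *duruh* is /h/, which is voiceless, so the suffix is -noz, giving *duruhnoz*.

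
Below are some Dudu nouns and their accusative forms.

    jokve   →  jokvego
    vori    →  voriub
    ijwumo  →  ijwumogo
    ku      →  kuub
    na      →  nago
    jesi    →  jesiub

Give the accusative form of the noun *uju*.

The alternation tracks the last vowel of the stem — -ub when the last vowel of the stem is a high vowel (*vori*, *ku*, *jesi*); -go when the last vowel of the stem is a non-high vowel (*jokve*, *ijwumo*, *na*).
Since the last vowel of *uju* is /u/ (a high vowel), it takes -ub, giving *ujuub*.

ujuub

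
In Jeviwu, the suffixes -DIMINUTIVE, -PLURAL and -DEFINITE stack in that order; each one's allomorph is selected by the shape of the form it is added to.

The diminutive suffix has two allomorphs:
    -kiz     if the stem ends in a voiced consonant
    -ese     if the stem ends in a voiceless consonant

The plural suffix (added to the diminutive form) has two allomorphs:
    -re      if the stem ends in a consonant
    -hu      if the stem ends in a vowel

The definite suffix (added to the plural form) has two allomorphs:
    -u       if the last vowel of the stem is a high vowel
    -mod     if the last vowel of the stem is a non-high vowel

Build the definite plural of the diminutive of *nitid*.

*nitid*: final consonant = /d/, voiced → -kiz → *nitidkiz*.
The final sound of the diminutive form *nitidkiz* is /z/, which is a consonant, so the plural suffix is -re, giving *nitidkizre*.
The last vowel of the plural form *nitidkizre* is /e/, which is a non-high vowel, so the definite suffix is -mod, giving *nitidkizremod*.

nitidkizremod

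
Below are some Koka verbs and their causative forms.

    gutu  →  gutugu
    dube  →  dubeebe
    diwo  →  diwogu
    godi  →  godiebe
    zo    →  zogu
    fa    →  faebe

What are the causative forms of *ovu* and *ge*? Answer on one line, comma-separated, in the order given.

The alternation tracks the last vowel of the stem — -gu when the last vowel of the stem is a rounded vowel (*gutu*, *diwo*, *zo*); -ebe when the last vowel of the stem is an unrounded vowel (*dube*, *godi*, *fa*).
*ovu* — last vowel /u/ (a rounded vowel) → -gu → *ovugu*.
The last vowel of *ge* is /e/, which is an unrounded vowel, so the suffix is -ebe, giving *geebe*.

ovugu, geebe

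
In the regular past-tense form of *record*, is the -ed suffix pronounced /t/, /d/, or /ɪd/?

The stem *record* ends in /t/ or /d/.
The -ed suffix is realized as /ɪd/ after /t, d/; as /t/ after other voiceless consonants; and as /d/ after other voiced sounds.
So -ed on *record* is pronounced /ɪd/.

/ɪd/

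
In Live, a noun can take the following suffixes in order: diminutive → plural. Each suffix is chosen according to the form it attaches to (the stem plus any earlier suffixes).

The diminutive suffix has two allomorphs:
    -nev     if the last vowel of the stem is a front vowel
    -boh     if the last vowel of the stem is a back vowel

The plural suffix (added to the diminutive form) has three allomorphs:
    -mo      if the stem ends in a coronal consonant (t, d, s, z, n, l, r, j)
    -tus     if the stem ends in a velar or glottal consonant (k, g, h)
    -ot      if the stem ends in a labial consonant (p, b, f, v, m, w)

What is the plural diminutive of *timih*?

Since the last vowel of *timih* is /i/ (a front vowel), it takes -nev, giving *timihnev*.
Since the final consonant of the diminutive form *timihnev* is /v/ (labial), it takes -ot, giving *timihnevot*.

timihnevot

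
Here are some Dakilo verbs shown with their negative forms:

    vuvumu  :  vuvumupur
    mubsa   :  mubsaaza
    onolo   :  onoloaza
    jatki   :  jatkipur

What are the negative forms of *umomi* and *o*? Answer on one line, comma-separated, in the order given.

The suffix is conditioned by the last vowel: -pur when the last vowel of the stem is a high vowel (*vuvumu*, *jatki*); -aza when the last vowel of the stem is a non-high vowel (*mubsa*, *onolo*).
The last vowel of *umomi* is /i/, which is a high vowel, so the suffix is -pur, giving *umomipur*.
*o*: last vowel = /o/, a non-high vowel → -aza → *oaza*.

umomipur, oaza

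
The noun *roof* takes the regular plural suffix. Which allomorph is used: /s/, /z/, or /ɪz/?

The stem *roof* ends in a voiceless non-sibilant consonant.
The plural suffix surfaces as /ɪz/ after sibilants, /s/ after other voiceless consonants, and /z/ after other voiced sounds.
So the plural -s on *roof* is pronounced /s/.

/s/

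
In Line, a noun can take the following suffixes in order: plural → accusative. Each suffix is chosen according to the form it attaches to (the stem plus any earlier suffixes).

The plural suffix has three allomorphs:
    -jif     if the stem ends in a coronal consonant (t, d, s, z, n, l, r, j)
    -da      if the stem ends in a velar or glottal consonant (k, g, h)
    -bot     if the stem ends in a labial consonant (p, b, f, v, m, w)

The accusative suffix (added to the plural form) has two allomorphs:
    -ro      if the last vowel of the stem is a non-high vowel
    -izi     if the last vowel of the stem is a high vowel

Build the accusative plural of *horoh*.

horohdaro

*horoh*: final consonant = /h/, velar/glottal → -da → *horohda*.
The last vowel of the plural form *horohda* is /a/, which is a non-high vowel, so the accusative suffix is -ro, giving *horohdaro*.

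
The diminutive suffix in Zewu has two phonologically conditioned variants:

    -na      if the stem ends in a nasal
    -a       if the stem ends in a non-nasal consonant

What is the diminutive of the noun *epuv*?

The final consonant of *epuv* is /v/, which is non-nasal, so the suffix is -a, giving *epuva*.

epuva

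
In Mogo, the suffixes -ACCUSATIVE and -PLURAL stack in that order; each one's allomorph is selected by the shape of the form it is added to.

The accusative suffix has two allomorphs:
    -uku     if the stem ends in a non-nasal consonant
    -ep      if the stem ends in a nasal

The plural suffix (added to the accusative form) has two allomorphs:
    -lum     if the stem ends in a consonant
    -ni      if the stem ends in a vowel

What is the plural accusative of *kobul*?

*kobul* — final consonant /l/ (non-nasal) → -uku → *kobuluku*.
The final sound of the accusative form *kobuluku* is /u/, which is a vowel, so the plural suffix is -ni, giving *kobulukuni*.

kobulukuni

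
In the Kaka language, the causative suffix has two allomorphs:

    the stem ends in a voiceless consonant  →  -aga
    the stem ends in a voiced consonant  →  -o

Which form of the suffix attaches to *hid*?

-o

The final consonant of *hid* is /d/, which is voiced, so the suffix is -o.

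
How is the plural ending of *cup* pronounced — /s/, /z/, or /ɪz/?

The stem *cup* ends in a voiceless non-sibilant consonant.
The plural suffix surfaces as /ɪz/ after sibilants, /s/ after other voiceless consonants, and /z/ after other voiced sounds.
So the plural -s on *cup* is pronounced /s/.

/s/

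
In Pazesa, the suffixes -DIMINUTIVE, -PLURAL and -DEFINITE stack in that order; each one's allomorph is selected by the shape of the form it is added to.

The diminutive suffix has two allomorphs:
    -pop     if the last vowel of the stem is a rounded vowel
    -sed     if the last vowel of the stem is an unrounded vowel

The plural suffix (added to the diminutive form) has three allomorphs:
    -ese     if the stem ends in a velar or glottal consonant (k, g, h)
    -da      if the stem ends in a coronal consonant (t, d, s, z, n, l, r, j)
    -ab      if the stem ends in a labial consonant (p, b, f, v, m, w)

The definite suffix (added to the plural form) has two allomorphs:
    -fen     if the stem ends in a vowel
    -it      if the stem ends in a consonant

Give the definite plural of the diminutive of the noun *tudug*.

tudugpopabit

*tudug*: last vowel = /u/, a rounded vowel → -pop → *tudugpop*.
The final consonant of the diminutive form *tudugpop* is /p/, which is labial, so the plural suffix is -ab, giving *tudugpopab*.
The plural form *tudugpopab*: final sound = /b/, a consonant → -it → *tudugpopabit*.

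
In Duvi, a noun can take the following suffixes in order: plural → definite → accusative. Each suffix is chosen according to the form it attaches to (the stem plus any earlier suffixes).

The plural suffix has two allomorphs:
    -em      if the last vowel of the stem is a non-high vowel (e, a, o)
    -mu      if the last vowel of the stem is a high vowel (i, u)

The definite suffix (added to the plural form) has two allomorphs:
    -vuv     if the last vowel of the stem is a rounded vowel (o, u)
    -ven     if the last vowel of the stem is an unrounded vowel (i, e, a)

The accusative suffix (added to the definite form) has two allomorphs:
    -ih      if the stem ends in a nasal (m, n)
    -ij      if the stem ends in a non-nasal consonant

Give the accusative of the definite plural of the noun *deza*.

dezaemvenih

Since the last vowel of *deza* is /a/ (a non-high vowel), it takes -em, giving *dezaem*.
Since the last vowel of the plural form *dezaem* is /e/ (an unrounded vowel), it takes -ven, giving *dezaemven*.
Since the final consonant of the definite form *dezaemven* is /n/ (a nasal), it takes -ih, giving *dezaemvenih*.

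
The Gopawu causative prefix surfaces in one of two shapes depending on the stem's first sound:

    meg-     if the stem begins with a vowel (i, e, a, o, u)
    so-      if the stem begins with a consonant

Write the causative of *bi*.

The first sound of *bi* is /b/, which is a consonant, so the prefix is so-, giving *sobi*.

sobi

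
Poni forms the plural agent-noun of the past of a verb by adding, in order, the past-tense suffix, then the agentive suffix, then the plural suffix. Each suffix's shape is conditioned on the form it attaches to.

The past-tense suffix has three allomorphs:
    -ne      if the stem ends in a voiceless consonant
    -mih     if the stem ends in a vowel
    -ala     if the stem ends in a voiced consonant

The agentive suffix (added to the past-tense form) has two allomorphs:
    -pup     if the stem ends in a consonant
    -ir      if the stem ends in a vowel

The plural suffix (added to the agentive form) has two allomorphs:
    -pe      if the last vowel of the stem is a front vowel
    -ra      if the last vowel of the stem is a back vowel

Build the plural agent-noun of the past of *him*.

*him* — final sound /m/ (a voiced consonant) → -ala → *himala*.
The final sound of the past-tense form *himala* is /a/, which is a vowel, so the agentive suffix is -ir, giving *himalair*.
Since the last vowel of the agentive form *himalair* is /i/ (a front vowel), it takes -pe, giving *himalairpe*.

himalairpe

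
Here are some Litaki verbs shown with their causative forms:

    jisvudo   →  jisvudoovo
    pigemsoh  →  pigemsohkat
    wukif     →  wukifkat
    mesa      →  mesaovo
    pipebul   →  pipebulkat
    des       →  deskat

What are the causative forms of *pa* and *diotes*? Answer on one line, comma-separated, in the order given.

The alternation tracks the final sound of the stem — -kat when the stem ends in a consonant (*pigemsoh*, *wukif*, *pipebul*, *des*); -ovo when the stem ends in a vowel (*jisvudo*, *mesa*).
Since the final sound of *pa* is /a/ (a vowel), it takes -ovo, giving *paovo*.
Since the final sound of *diotes* is /s/ (a consonant), it takes -kat, giving *dioteskat*.

paovo, dioteskat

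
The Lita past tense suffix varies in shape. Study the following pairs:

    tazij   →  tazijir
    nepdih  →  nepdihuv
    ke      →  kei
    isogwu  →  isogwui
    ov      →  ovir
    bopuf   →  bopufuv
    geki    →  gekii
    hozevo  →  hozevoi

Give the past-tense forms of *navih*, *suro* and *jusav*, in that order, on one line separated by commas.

The pattern is voicing of the final sound: -uv when the stem ends in a voiceless consonant (*nepdih*, *bopuf*); -ir when the stem ends in a voiced consonant (*tazij*, *ov*); -i when the stem ends in a vowel (*ke*, *isogwu*, *geki*, *hozevo*).
The final sound of *navih* is /h/, which is a voiceless consonant, so the suffix is -uv, giving *navihuv*.
The final sound of *suro* is /o/, which is a vowel, so the suffix is -i, giving *suroi*.
*jusav*: final sound = /v/, a voiced consonant → -ir → *jusavir*.

navihuv, suroi, jusavir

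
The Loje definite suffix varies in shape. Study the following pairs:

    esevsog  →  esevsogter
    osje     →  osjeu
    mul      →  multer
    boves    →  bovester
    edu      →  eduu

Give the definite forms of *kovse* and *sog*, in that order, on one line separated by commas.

kovseu, sogter

The suffix is conditioned by the final sound: -ter when the stem ends in a consonant (*esevsog*, *mul*, *boves*); -u when the stem ends in a vowel (*osje*, *edu*).
*kovse*: final sound = /e/, a vowel → -u → *kovseu*.
*sog*: final sound = /g/, a consonant → -ter → *sogter*.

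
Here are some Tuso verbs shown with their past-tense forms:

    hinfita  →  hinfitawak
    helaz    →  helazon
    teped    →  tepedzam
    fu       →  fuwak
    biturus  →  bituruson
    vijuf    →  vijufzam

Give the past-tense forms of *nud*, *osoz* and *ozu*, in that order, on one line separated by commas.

nudzam, osozon, ozuwak

The suffix is conditioned by the final sound: -on when the stem ends in a sibilant (*helaz*, *biturus*); -zam when the stem ends in a non-sibilant consonant (*teped*, *vijuf*); -wak when the stem ends in a vowel (*hinfita*, *fu*).
*nud*: final sound = /d/, a non-sibilant consonant → -zam → *nudzam*.
*osoz* — final sound /z/ (a sibilant) → -on → *osozon*.
Since the final sound of *ozu* is /u/ (a vowel), it takes -wak, giving *ozuwak*.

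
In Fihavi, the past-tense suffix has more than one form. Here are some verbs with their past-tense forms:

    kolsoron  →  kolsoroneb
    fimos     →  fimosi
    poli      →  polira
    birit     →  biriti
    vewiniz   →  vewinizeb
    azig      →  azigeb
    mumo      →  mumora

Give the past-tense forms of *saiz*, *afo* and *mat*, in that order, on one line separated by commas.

Looking at the final sound of each stem: -i when the stem ends in a voiceless consonant (*fimos*, *birit*); -eb when the stem ends in a voiced consonant (*kolsoron*, *vewiniz*, *azig*); -ra when the stem ends in a vowel (*poli*, *mumo*).
*saiz*: final sound = /z/, a voiced consonant → -eb → *saizeb*.
The final sound of *afo* is /o/, which is a vowel, so the suffix is -ra, giving *afora*.
Since the final sound of *mat* is /t/ (a voiceless consonant), it takes -i, giving *mati*.

saizeb, afora, mati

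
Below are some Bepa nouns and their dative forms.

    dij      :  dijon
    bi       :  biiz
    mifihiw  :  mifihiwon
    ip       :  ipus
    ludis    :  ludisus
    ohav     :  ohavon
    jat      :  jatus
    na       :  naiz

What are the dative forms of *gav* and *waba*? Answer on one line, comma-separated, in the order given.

Looking at the final sound of each stem: -us when the stem ends in a voiceless consonant (*ip*, *ludis*, *jat*); -on when the stem ends in a voiced consonant (*dij*, *mifihiw*, *ohav*); -iz when the stem ends in a vowel (*bi*, *na*).
Since the final sound of *gav* is /v/ (a voiced consonant), it takes -on, giving *gavon*.
The final sound of *waba* is /a/, which is a vowel, so the suffix is -iz, giving *wabaiz*.

gavon, wabaiz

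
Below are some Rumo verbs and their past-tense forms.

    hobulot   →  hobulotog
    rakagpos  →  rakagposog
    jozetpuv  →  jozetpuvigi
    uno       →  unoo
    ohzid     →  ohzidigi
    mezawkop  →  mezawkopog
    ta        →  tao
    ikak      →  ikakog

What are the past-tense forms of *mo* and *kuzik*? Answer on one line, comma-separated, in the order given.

Looking at the final sound of each stem: -og when the stem ends in a voiceless consonant (*hobulot*, *rakagpos*, *mezawkop*, *ikak*); -igi when the stem ends in a voiced consonant (*jozetpuv*, *ohzid*); -o when the stem ends in a vowel (*uno*, *ta*).
*mo* — final sound /o/ (a vowel) → -o → *moo*.
The final sound of *kuzik* is /k/, which is a voiceless consonant, so the suffix is -og, giving *kuzikog*.

moo, kuzikog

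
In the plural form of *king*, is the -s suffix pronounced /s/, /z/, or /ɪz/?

/z/

The stem *king* ends in a voiced non-sibilant sound.
The plural suffix surfaces as /ɪz/ after sibilants, /s/ after other voiceless consonants, and /z/ after other voiced sounds.
So the plural -s on *king* is pronounced /z/.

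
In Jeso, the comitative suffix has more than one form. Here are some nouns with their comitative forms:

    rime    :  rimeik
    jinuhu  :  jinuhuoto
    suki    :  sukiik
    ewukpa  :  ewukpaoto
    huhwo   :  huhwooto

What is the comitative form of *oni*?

Looking at the last vowel of each stem: -ik when the last vowel of the stem is a front vowel (*rime*, *suki*); -oto when the last vowel of the stem is a back vowel (*jinuhu*, *ewukpa*, *huhwo*).
*oni*: last vowel = /i/, a front vowel → -ik → *oniik*.

oniik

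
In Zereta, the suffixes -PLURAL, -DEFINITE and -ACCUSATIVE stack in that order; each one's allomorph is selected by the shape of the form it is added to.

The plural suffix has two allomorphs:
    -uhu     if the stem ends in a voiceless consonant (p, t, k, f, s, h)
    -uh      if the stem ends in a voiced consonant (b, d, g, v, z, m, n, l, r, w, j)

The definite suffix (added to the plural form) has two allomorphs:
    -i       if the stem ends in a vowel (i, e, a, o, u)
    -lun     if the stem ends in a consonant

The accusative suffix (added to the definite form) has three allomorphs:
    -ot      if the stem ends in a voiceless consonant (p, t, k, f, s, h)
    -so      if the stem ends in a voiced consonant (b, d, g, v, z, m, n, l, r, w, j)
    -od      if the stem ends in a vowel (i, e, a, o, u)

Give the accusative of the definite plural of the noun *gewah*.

*gewah*: final consonant = /h/, voiceless → -uhu → *gewahuhu*.
The plural form *gewahuhu* — final sound /u/ (a vowel) → -i → *gewahuhui*.
The final sound of the definite form *gewahuhui* is /i/, which is a vowel, so the accusative suffix is -od, giving *gewahuhuiod*.

gewahuhuiod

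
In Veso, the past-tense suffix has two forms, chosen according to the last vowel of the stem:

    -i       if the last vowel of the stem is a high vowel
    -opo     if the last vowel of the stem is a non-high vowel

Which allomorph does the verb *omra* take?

-opo

*omra* — last vowel /a/ (a non-high vowel) → -opo.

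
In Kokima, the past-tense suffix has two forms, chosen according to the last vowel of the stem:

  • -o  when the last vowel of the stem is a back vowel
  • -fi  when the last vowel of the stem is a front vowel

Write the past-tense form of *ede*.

*ede* — last vowel /e/ (a front vowel) → -fi → *edefi*.

edefi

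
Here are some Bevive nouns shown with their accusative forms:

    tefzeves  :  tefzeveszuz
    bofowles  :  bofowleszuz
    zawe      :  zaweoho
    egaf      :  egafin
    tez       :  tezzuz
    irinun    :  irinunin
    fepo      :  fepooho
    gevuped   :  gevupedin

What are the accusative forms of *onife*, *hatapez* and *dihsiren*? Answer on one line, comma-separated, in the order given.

The suffix is conditioned by the final sound: -zuz when the stem ends in a sibilant (*tefzeves*, *bofowles*, *tez*); -in when the stem ends in a non-sibilant consonant (*egaf*, *irinun*, *gevuped*); -oho when the stem ends in a vowel (*zawe*, *fepo*).
*onife*: final sound = /e/, a vowel → -oho → *onifeoho*.
*hatapez*: final sound = /z/, a sibilant → -zuz → *hatapezzuz*.
The final sound of *dihsiren* is /n/, which is a non-sibilant consonant, so the suffix is -in, giving *dihsirenin*.

onifeoho, hatapezzuz, dihsirenin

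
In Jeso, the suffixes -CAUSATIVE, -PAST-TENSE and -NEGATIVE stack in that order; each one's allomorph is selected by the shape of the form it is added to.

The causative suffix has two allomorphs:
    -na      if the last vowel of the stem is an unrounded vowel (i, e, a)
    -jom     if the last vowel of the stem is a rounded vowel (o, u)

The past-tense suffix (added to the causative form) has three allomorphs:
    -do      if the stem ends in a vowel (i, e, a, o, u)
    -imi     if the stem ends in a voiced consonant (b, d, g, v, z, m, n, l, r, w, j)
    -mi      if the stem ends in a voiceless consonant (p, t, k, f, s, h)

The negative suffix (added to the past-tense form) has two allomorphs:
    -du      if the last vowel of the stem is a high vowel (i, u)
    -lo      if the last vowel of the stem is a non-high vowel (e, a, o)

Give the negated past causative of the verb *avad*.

avadnadolo

*avad* — last vowel /a/ (an unrounded vowel) → -na → *avadna*.
The final sound of the causative form *avadna* is /a/, which is a vowel, so the past-tense suffix is -do, giving *avadnado*.
The past-tense form *avadnado* — last vowel /o/ (a non-high vowel) → -lo → *avadnadolo*.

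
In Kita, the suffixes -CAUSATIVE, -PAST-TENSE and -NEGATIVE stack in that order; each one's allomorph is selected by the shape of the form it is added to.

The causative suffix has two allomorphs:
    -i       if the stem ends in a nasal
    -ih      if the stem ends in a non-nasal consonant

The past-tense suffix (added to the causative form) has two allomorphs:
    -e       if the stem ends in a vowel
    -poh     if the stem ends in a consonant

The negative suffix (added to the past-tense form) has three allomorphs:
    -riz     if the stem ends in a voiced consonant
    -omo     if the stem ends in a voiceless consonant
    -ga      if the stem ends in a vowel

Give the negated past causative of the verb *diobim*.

diobimiega

*diobim*: final consonant = /m/, a nasal → -i → *diobimi*.
The final sound of the causative form *diobimi* is /i/, which is a vowel, so the past-tense suffix is -e, giving *diobimie*.
The past-tense form *diobimie* — final sound /e/ (a vowel) → -ga → *diobimiega*.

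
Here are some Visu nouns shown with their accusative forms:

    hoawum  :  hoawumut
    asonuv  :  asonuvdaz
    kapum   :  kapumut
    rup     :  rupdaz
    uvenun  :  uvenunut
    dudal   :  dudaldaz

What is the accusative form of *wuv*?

Looking at the final consonant of each stem: -ut when the stem ends in a nasal (*hoawum*, *kapum*, *uvenun*); -daz when the stem ends in a non-nasal consonant (*asonuv*, *rup*, *dudal*).
Since the final consonant of *wuv* is /v/ (non-nasal), it takes -daz, giving *wuvdaz*.

wuvdaz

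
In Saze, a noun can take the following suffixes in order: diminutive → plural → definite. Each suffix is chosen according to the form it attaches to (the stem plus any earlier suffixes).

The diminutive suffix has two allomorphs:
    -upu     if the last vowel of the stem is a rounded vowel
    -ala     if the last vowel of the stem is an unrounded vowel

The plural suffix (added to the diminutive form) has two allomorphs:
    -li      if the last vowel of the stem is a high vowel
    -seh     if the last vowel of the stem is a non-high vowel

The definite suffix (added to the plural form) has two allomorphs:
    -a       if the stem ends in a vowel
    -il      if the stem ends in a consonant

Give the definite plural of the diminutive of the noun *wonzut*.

*wonzut* — last vowel /u/ (a rounded vowel) → -upu → *wonzutupu*.
The diminutive form *wonzutupu*: last vowel = /u/, a high vowel → -li → *wonzutupuli*.
The plural form *wonzutupuli*: final sound = /i/, a vowel → -a → *wonzutupulia*.

wonzutupulia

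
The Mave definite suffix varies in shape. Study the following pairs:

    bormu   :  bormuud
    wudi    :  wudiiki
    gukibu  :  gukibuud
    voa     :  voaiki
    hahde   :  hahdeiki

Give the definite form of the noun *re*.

The alternation tracks the last vowel of the stem — -ud when the last vowel of the stem is a rounded vowel (*bormu*, *gukibu*); -iki when the last vowel of the stem is an unrounded vowel (*wudi*, *voa*, *hahde*).
*re*: last vowel = /e/, an unrounded vowel → -iki → *reiki*.

reiki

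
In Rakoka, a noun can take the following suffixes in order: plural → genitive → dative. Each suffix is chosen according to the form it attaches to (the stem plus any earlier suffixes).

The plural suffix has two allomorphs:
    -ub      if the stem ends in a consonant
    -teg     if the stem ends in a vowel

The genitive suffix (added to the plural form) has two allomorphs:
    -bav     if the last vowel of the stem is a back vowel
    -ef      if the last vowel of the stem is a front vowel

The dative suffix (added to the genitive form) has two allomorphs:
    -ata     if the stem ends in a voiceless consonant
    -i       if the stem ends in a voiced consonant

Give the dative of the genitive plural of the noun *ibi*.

ibitegefata

Since the final sound of *ibi* is /i/ (a vowel), it takes -teg, giving *ibiteg*.
Since the last vowel of the plural form *ibiteg* is /e/ (a front vowel), it takes -ef, giving *ibitegef*.
The final consonant of the genitive form *ibitegef* is /f/, which is voiceless, so the dative suffix is -ata, giving *ibitegefata*.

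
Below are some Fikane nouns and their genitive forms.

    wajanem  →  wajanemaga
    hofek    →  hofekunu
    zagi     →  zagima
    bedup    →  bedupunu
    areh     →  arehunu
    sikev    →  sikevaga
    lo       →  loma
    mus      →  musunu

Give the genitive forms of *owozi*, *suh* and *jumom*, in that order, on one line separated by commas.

owozima, suhunu, jumomaga

The pattern is voicing of the final sound: -unu when the stem ends in a voiceless consonant (*hofek*, *bedup*, *areh*, *mus*); -aga when the stem ends in a voiced consonant (*wajanem*, *sikev*); -ma when the stem ends in a vowel (*zagi*, *lo*).
*owozi*: final sound = /i/, a vowel → -ma → *owozima*.
*suh* — final sound /h/ (a voiceless consonant) → -unu → *suhunu*.
Since the final sound of *jumom* is /m/ (a voiced consonant), it takes -aga, giving *jumomaga*.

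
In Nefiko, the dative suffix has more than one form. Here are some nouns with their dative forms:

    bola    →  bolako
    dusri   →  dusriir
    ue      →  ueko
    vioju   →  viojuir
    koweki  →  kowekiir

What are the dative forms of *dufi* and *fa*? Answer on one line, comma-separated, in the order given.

dufiir, fako

The pattern is height harmony: -ir when the last vowel of the stem is a high vowel (*dusri*, *vioju*, *koweki*); -ko when the last vowel of the stem is a non-high vowel (*bola*, *ue*).
*dufi* — last vowel /i/ (a high vowel) → -ir → *dufiir*.
Since the last vowel of *fa* is /a/ (a non-high vowel), it takes -ko, giving *fako*.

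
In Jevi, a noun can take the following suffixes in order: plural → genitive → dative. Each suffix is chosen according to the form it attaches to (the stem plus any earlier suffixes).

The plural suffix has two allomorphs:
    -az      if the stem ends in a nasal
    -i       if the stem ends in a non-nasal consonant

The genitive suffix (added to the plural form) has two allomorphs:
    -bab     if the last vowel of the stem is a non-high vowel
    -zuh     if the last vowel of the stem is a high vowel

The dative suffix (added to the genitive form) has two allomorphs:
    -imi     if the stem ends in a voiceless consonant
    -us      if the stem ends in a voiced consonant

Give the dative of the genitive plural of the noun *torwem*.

torwemazbabus

*torwem* — final consonant /m/ (a nasal) → -az → *torwemaz*.
Since the last vowel of the plural form *torwemaz* is /a/ (a non-high vowel), it takes -bab, giving *torwemazbab*.
Since the final consonant of the genitive form *torwemazbab* is /b/ (voiced), it takes -us, giving *torwemazbabus*.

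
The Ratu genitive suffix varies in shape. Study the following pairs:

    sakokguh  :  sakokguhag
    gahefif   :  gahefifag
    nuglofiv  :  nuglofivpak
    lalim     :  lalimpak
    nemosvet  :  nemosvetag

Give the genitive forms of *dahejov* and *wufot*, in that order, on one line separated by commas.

The pattern is voicing of the final consonant: -ag when the stem ends in a voiceless consonant (*sakokguh*, *gahefif*, *nemosvet*); -pak when the stem ends in a voiced consonant (*nuglofiv*, *lalim*).
The final consonant of *dahejov* is /v/, which is voiced, so the suffix is -pak, giving *dahejovpak*.
*wufot*: final consonant = /t/, voiceless → -ag → *wufotag*.

dahejovpak, wufotag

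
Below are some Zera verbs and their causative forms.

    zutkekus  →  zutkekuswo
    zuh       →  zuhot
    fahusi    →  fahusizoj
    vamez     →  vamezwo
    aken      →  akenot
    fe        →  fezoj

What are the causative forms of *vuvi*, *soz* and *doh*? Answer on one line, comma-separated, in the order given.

The suffix is conditioned by the final sound: -wo when the stem ends in a sibilant (*zutkekus*, *vamez*); -ot when the stem ends in a non-sibilant consonant (*zuh*, *aken*); -zoj when the stem ends in a vowel (*fahusi*, *fe*).
*vuvi*: final sound = /i/, a vowel → -zoj → *vuvizoj*.
Since the final sound of *soz* is /z/ (a sibilant), it takes -wo, giving *sozwo*.
*doh* — final sound /h/ (a non-sibilant consonant) → -ot → *dohot*.

vuvizoj, sozwo, dohot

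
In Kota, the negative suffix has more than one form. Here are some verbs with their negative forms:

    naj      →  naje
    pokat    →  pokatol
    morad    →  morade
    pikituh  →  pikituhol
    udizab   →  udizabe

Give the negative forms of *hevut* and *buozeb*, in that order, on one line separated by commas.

The alternation tracks the final consonant of the stem — -ol when the stem ends in a voiceless consonant (*pokat*, *pikituh*); -e when the stem ends in a voiced consonant (*naj*, *morad*, *udizab*).
*hevut* — final consonant /t/ (voiceless) → -ol → *hevutol*.
Since the final consonant of *buozeb* is /b/ (voiced), it takes -e, giving *buozebe*.

hevutol, buozebe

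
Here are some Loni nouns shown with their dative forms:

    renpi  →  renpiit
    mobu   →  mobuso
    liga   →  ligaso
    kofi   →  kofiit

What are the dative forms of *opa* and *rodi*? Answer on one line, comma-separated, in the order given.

The suffix is conditioned by the last vowel: -it when the last vowel of the stem is a front vowel (*renpi*, *kofi*); -so when the last vowel of the stem is a back vowel (*mobu*, *liga*).
*opa*: last vowel = /a/, a back vowel → -so → *opaso*.
The last vowel of *rodi* is /i/, which is a front vowel, so the suffix is -it, giving *rodiit*.

opaso, rodiit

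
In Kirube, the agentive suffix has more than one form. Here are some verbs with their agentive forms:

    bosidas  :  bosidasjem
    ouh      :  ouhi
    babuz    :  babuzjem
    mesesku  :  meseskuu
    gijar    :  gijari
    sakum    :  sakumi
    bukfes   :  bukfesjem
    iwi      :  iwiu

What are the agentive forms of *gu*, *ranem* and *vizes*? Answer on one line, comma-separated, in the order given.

The alternation tracks the final sound of the stem — -jem when the stem ends in a sibilant (*bosidas*, *babuz*, *bukfes*); -i when the stem ends in a non-sibilant consonant (*ouh*, *gijar*, *sakum*); -u when the stem ends in a vowel (*mesesku*, *iwi*).
The final sound of *gu* is /u/, which is a vowel, so the suffix is -u, giving *guu*.
*ranem* — final sound /m/ (a non-sibilant consonant) → -i → *ranemi*.
*vizes*: final sound = /s/, a sibilant → -jem → *vizesjem*.

guu, ranemi, vizesjem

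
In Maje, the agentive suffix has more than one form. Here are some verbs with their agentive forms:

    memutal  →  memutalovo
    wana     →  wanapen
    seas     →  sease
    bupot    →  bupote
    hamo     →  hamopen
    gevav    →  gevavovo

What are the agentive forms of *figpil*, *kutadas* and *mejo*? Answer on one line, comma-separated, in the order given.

figpilovo, kutadase, mejopen

The suffix is conditioned by the final sound: -e when the stem ends in a voiceless consonant (*seas*, *bupot*); -ovo when the stem ends in a voiced consonant (*memutal*, *gevav*); -pen when the stem ends in a vowel (*wana*, *hamo*).
Since the final sound of *figpil* is /l/ (a voiced consonant), it takes -ovo, giving *figpilovo*.
The final sound of *kutadas* is /s/, which is a voiceless consonant, so the suffix is -e, giving *kutadase*.
The final sound of *mejo* is /o/, which is a vowel, so the suffix is -pen, giving *mejopen*.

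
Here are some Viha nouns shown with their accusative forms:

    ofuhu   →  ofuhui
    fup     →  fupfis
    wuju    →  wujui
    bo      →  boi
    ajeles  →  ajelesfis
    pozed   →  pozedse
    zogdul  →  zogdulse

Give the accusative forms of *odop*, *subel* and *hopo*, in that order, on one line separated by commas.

odopfis, subelse, hopoi

The alternation tracks the final sound of the stem — -fis when the stem ends in a voiceless consonant (*fup*, *ajeles*); -se when the stem ends in a voiced consonant (*pozed*, *zogdul*); -i when the stem ends in a vowel (*ofuhu*, *wuju*, *bo*).
Since the final sound of *odop* is /p/ (a voiceless consonant), it takes -fis, giving *odopfis*.
*subel* — final sound /l/ (a voiced consonant) → -se → *subelse*.
The final sound of *hopo* is /o/, which is a vowel, so the suffix is -i, giving *hopoi*.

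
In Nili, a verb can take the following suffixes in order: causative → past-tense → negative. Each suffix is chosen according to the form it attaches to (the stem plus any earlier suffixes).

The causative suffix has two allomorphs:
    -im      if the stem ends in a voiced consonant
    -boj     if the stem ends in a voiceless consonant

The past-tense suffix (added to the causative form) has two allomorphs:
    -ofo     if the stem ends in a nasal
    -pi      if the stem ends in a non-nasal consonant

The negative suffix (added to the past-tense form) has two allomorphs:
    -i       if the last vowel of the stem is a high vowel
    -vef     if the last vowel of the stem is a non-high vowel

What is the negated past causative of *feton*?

The final consonant of *feton* is /n/, which is voiced, so the causative suffix is -im, giving *fetonim*.
The causative form *fetonim* — final consonant /m/ (a nasal) → -ofo → *fetonimofo*.
The last vowel of the past-tense form *fetonimofo* is /o/, which is a non-high vowel, so the negative suffix is -vef, giving *fetonimofovef*.

fetonimofovef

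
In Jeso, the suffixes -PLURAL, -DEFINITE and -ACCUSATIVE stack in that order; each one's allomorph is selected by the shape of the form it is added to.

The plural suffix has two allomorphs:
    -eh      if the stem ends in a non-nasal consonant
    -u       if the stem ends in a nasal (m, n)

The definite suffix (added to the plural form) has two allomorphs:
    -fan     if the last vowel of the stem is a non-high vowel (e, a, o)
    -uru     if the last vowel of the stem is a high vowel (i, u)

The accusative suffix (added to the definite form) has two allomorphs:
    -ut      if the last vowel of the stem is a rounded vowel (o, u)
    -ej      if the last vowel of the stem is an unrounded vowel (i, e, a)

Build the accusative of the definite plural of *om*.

Since the final consonant of *om* is /m/ (a nasal), it takes -u, giving *omu*.
Since the last vowel of the plural form *omu* is /u/ (a high vowel), it takes -uru, giving *omuuru*.
Since the last vowel of the definite form *omuuru* is /u/ (a rounded vowel), it takes -ut, giving *omuuruut*.

omuuruut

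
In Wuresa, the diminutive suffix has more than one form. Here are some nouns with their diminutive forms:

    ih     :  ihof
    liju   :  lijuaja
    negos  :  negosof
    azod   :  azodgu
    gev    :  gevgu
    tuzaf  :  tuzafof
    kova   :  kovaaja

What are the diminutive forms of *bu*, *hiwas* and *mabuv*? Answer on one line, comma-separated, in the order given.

buaja, hiwasof, mabuvgu

The suffix is conditioned by the final sound: -of when the stem ends in a voiceless consonant (*ih*, *negos*, *tuzaf*); -gu when the stem ends in a voiced consonant (*azod*, *gev*); -aja when the stem ends in a vowel (*liju*, *kova*).
*bu*: final sound = /u/, a vowel → -aja → *buaja*.
*hiwas* — final sound /s/ (a voiceless consonant) → -of → *hiwasof*.
The final sound of *mabuv* is /v/, which is a voiced consonant, so the suffix is -gu, giving *mabuvgu*.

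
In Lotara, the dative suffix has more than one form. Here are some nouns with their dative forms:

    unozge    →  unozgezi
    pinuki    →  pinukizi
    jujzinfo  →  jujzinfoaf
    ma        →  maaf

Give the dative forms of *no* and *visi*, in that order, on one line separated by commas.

The alternation tracks the last vowel of the stem — -zi when the last vowel of the stem is a front vowel (*unozge*, *pinuki*); -af when the last vowel of the stem is a back vowel (*jujzinfo*, *ma*).
The last vowel of *no* is /o/, which is a back vowel, so the suffix is -af, giving *noaf*.
*visi* — last vowel /i/ (a front vowel) → -zi → *visizi*.

noaf, visizi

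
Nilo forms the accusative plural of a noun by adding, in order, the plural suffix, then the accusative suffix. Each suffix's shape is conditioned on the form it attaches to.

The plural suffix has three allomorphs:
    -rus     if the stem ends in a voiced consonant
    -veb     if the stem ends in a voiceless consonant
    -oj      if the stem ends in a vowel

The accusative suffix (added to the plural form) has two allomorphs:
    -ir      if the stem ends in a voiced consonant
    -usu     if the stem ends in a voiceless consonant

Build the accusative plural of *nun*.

*nun*: final sound = /n/, a voiced consonant → -rus → *nunrus*.
The final consonant of the plural form *nunrus* is /s/, which is voiceless, so the accusative suffix is -usu, giving *nunrususu*.

nunrususu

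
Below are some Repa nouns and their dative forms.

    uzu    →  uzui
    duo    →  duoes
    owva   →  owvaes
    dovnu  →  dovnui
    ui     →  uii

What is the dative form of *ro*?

roes

The alternation tracks the last vowel of the stem — -i when the last vowel of the stem is a high vowel (*uzu*, *dovnu*, *ui*); -es when the last vowel of the stem is a non-high vowel (*duo*, *owva*).
*ro* — last vowel /o/ (a non-high vowel) → -es → *roes*.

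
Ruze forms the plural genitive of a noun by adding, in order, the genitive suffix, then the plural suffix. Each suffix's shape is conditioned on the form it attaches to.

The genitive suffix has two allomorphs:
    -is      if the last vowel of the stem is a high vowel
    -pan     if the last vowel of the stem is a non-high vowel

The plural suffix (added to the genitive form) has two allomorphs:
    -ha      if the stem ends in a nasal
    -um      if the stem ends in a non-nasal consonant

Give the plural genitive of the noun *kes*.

kespanha

*kes*: last vowel = /e/, a non-high vowel → -pan → *kespan*.
Since the final consonant of the genitive form *kespan* is /n/ (a nasal), it takes -ha, giving *kespanha*.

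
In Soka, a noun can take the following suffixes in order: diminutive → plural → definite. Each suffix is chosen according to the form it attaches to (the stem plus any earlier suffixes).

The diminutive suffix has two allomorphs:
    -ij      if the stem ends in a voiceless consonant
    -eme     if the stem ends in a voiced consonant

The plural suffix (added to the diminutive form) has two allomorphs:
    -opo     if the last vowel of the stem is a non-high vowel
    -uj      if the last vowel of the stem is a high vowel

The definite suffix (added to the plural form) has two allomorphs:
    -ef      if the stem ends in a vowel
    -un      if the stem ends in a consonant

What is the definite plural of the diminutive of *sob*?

*sob* — final consonant /b/ (voiced) → -eme → *sobeme*.
The diminutive form *sobeme*: last vowel = /e/, a non-high vowel → -opo → *sobemeopo*.
The final sound of the plural form *sobemeopo* is /o/, which is a vowel, so the definite suffix is -ef, giving *sobemeopoef*.

sobemeopoef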